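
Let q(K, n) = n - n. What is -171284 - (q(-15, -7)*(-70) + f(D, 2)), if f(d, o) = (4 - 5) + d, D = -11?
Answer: -171272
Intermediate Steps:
f(d, o) = -1 + d
q(K, n) = 0
-171284 - (q(-15, -7)*(-70) + f(D, 2)) = -171284 - (0*(-70) + (-1 - 11)) = -171284 - (0 - 12) = -171284 - 1*(-12) = -171284 + 12 = -171272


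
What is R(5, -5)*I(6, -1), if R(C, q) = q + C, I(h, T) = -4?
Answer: 0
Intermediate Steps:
R(C, q) = C + q
R(5, -5)*I(6, -1) = (5 - 5)*(-4) = 0*(-4) = 0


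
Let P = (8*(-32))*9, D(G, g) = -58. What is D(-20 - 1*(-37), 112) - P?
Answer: 2246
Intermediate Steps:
P = -2304 (P = -256*9 = -2304)
D(-20 - 1*(-37), 112) - P = -58 - 1*(-2304) = -58 + 2304 = 2246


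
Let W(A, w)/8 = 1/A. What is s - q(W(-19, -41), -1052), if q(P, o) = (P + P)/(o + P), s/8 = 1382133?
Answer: 55274262932/4999 ≈ 1.1057e+7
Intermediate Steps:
W(A, w) = 8/A
s = 11057064 (s = 8*1382133 = 11057064)
q(P, o) = 2*P/(P + o) (q(P, o) = (2*P)/(P + o) = 2*P/(P + o))
s - q(W(-19, -41), -1052) = 11057064 - 2*8/(-19)/(8/(-19) - 1052) = 11057064 - 2*8*(-1/19)/(8*(-1/19) - 1052) = 11057064 - 2*(-8)/(19*(-8/19 - 1052)) = 11057064 - 2*(-8)/(19*(-19996/19)) = 11057064 - 2*(-8)*(-19)/(19*19996) = 11057064 - 1*4/4999 = 11057064 - 4/4999 = 55274262932/4999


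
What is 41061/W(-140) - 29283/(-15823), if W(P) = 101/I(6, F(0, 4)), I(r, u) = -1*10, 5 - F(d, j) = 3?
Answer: -6494124447/1598123 ≈ -4063.6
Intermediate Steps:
F(d, j) = 2 (F(d, j) = 5 - 1*3 = 5 - 3 = 2)
I(r, u) = -10
W(P) = -101/10 (W(P) = 101/(-10) = 101*(-⅒) = -101/10)
41061/W(-140) - 29283/(-15823) = 41061/(-101/10) - 29283/(-15823) = 41061*(-10/101) - 29283*(-1/15823) = -410610/101 + 29283/15823 = -6494124447/1598123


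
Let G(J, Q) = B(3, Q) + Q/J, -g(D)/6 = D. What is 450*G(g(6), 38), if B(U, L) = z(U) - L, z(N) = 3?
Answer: -16225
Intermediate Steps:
g(D) = -6*D
B(U, L) = 3 - L
G(J, Q) = 3 - Q + Q/J (G(J, Q) = (3 - Q) + Q/J = 3 - Q + Q/J)
450*G(g(6), 38) = 450*(3 - 1*38 + 38/((-6*6))) = 450*(3 - 38 + 38/(-36)) = 450*(3 - 38 + 38*(-1/36)) = 450*(3 - 38 - 19/18) = 450*(-649/18) = -16225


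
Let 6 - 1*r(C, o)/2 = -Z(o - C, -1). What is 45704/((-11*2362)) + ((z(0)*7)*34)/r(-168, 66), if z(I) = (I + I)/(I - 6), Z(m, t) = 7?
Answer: -22852/12991 ≈ -1.7591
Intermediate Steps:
r(C, o) = 26 (r(C, o) = 12 - (-2)*7 = 12 - 2*(-7) = 12 + 14 = 26)
z(I) = 2*I/(-6 + I) (z(I) = (2*I)/(-6 + I) = 2*I/(-6 + I))
45704/((-11*2362)) + ((z(0)*7)*34)/r(-168, 66) = 45704/((-11*2362)) + (((2*0/(-6 + 0))*7)*34)/26 = 45704/(-25982) + (((2*0/(-6))*7)*34)*(1/26) = 45704*(-1/25982) + (((2*0*(-⅙))*7)*34)*(1/26) = -22852/12991 + ((0*7)*34)*(1/26) = -22852/12991 + (0*34)*(1/26) = -22852/12991 + 0*(1/26) = -22852/12991 + 0 = -22852/12991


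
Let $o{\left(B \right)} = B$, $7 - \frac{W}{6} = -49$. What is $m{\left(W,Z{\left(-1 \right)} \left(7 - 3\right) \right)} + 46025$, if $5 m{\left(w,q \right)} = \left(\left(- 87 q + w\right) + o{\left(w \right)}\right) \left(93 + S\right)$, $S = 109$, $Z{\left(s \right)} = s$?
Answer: $87233$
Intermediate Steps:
$W = 336$ ($W = 42 - -294 = 42 + 294 = 336$)
$m{\left(w,q \right)} = - \frac{17574 q}{5} + \frac{404 w}{5}$ ($m{\left(w,q \right)} = \frac{\left(\left(- 87 q + w\right) + w\right) \left(93 + 109\right)}{5} = \frac{\left(\left(w - 87 q\right) + w\right) 202}{5} = \frac{\left(- 87 q + 2 w\right) 202}{5} = \frac{- 17574 q + 404 w}{5} = - \frac{17574 q}{5} + \frac{404 w}{5}$)
$m{\left(W,Z{\left(-1 \right)} \left(7 - 3\right) \right)} + 46025 = \left(- \frac{17574 \left(- (7 - 3)\right)}{5} + \frac{404}{5} \cdot 336\right) + 46025 = \left(- \frac{17574 \left(\left(-1\right) 4\right)}{5} + \frac{135744}{5}\right) + 46025 = \left(\left(- \frac{17574}{5}\right) \left(-4\right) + \frac{135744}{5}\right) + 46025 = \left(\frac{70296}{5} + \frac{135744}{5}\right) + 46025 = 41208 + 46025 = 87233$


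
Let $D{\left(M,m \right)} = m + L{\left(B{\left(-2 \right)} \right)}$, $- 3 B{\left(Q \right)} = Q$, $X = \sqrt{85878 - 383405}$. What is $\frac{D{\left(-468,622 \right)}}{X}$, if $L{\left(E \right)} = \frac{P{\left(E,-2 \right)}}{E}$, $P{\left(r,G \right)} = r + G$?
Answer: $- \frac{620 i \sqrt{297527}}{297527} \approx - 1.1367 i$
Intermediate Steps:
$X = i \sqrt{297527}$ ($X = \sqrt{-297527} = i \sqrt{297527} \approx 545.46 i$)
$B{\left(Q \right)} = - \frac{Q}{3}$
$P{\left(r,G \right)} = G + r$
$L{\left(E \right)} = \frac{-2 + E}{E}$
$D{\left(M,m \right)} = -2 + m$ ($D{\left(M,m \right)} = m + \frac{-2 - - \frac{2}{3}}{\left(- \frac{1}{3}\right) \left(-2\right)} = m + \frac{-2 + \frac{2}{3}}{\frac{2}{3}} = m + \frac{3}{2} \left(- \frac{4}{3}\right) = m - 2 = -2 + m$)
$\frac{D{\left(-468,622 \right)}}{X} = \frac{-2 + 622}{i \sqrt{297527}} = 620 \left(- \frac{i \sqrt{297527}}{297527}\right) = - \frac{620 i \sqrt{297527}}{297527}$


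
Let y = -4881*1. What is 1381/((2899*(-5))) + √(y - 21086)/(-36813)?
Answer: -1381/14495 - I*√25967/36813 ≈ -0.095274 - 0.0043773*I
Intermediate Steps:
y = -4881
1381/((2899*(-5))) + √(y - 21086)/(-36813) = 1381/((2899*(-5))) + √(-4881 - 21086)/(-36813) = 1381/(-14495) + √(-25967)*(-1/36813) = 1381*(-1/14495) + (I*√25967)*(-1/36813) = -1381/14495 - I*√25967/36813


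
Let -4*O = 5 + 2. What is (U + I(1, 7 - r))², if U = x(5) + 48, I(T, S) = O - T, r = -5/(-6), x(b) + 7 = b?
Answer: 29929/16 ≈ 1870.6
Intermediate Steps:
x(b) = -7 + b
O = -7/4 (O = -(5 + 2)/4 = -¼*7 = -7/4 ≈ -1.7500)
r = ⅚ (r = -5*(-⅙) = ⅚ ≈ 0.83333)
I(T, S) = -7/4 - T
U = 46 (U = (-7 + 5) + 48 = -2 + 48 = 46)
(U + I(1, 7 - r))² = (46 + (-7/4 - 1*1))² = (46 + (-7/4 - 1))² = (46 - 11/4)² = (173/4)² = 29929/16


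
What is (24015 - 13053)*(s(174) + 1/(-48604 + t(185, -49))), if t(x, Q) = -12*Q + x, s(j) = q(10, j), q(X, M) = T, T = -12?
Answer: -898841718/6833 ≈ -1.3154e+5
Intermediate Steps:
q(X, M) = -12
s(j) = -12
t(x, Q) = x - 12*Q
(24015 - 13053)*(s(174) + 1/(-48604 + t(185, -49))) = (24015 - 13053)*(-12 + 1/(-48604 + (185 - 12*(-49)))) = 10962*(-12 + 1/(-48604 + (185 + 588))) = 10962*(-12 + 1/(-48604 + 773)) = 10962*(-12 + 1/(-47831)) = 10962*(-12 - 1/47831) = 10962*(-573973/47831) = -898841718/6833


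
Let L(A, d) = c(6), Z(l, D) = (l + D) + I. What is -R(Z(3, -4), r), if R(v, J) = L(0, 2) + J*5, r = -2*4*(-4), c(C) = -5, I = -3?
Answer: -155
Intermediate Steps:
Z(l, D) = -3 + D + l (Z(l, D) = (l + D) - 3 = (D + l) - 3 = -3 + D + l)
r = 32 (r = -8*(-4) = 32)
L(A, d) = -5
R(v, J) = -5 + 5*J (R(v, J) = -5 + J*5 = -5 + 5*J)
-R(Z(3, -4), r) = -(-5 + 5*32) = -(-5 + 160) = -1*155 = -155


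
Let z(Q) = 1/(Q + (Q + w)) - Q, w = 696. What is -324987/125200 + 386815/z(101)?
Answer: -43518931069939/11355264400 ≈ -3832.5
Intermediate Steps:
z(Q) = 1/(696 + 2*Q) - Q (z(Q) = 1/(Q + (Q + 696)) - Q = 1/(Q + (696 + Q)) - Q = 1/(696 + 2*Q) - Q)
-324987/125200 + 386815/z(101) = -324987/125200 + 386815/(((½ - 1*101² - 348*101)/(348 + 101))) = -324987*1/125200 + 386815/(((½ - 1*10201 - 35148)/449)) = -324987/125200 + 386815/(((½ - 10201 - 35148)/449)) = -324987/125200 + 386815/(((1/449)*(-90697/2))) = -324987/125200 + 386815/(-90697/898) = -324987/125200 + 386815*(-898/90697) = -324987/125200 - 347359870/90697 = -43518931069939/11355264400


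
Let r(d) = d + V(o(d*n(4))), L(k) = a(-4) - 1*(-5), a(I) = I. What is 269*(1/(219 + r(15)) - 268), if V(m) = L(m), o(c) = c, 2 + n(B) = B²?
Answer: -16941351/235 ≈ -72091.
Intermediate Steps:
n(B) = -2 + B²
L(k) = 1 (L(k) = -4 - 1*(-5) = -4 + 5 = 1)
V(m) = 1
r(d) = 1 + d (r(d) = d + 1 = 1 + d)
269*(1/(219 + r(15)) - 268) = 269*(1/(219 + (1 + 15)) - 268) = 269*(1/(219 + 16) - 268) = 269*(1/235 - 268) = 269*(-62979/235) = -16941351/235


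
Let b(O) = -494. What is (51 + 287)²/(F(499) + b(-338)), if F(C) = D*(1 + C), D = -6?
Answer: -57122/1747 ≈ -32.697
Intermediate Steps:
F(C) = -6 - 6*C (F(C) = -6*(1 + C) = -6 - 6*C)
(51 + 287)²/(F(499) + b(-338)) = (51 + 287)²/((-6 - 6*499) - 494) = 338²/((-6 - 2994) - 494) = 114244/(-3000 - 494) = 114244/(-3494) = 114244*(-1/3494) = -57122/1747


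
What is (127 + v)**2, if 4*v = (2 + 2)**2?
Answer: 17161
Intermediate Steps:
v = 4 (v = (2 + 2)**2/4 = (1/4)*4**2 = (1/4)*16 = 4)
(127 + v)**2 = (127 + 4)**2 = 131**2 = 17161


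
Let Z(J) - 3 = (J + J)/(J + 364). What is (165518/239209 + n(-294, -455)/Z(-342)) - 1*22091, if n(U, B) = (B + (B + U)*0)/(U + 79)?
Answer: -1632823523372/73915581 ≈ -22090.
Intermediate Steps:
Z(J) = 3 + 2*J/(364 + J) (Z(J) = 3 + (J + J)/(J + 364) = 3 + (2*J)/(364 + J) = 3 + 2*J/(364 + J))
n(U, B) = B/(79 + U) (n(U, B) = (B + 0)/(79 + U) = B/(79 + U))
(165518/239209 + n(-294, -455)/Z(-342)) - 1*22091 = (165518/239209 + (-455/(79 - 294))/(((1092 + 5*(-342))/(364 - 342)))) - 1*22091 = (165518*(1/239209) + (-455/(-215))/(((1092 - 1710)/22))) - 22091 = (165518/239209 + (-455*(-1/215))/(((1/22)*(-618)))) - 22091 = (165518/239209 + 91/(43*(-309/11))) - 22091 = (165518/239209 + (91/43)*(-11/309)) - 22091 = (165518/239209 - 1001/13287) - 22091 = 45576499/73915581 - 22091 = -1632823523372/73915581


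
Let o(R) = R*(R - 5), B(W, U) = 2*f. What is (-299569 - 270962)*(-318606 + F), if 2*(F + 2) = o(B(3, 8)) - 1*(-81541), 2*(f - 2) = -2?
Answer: 317033236611/2 ≈ 1.5852e+11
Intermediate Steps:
f = 1 (f = 2 + (1/2)*(-2) = 2 - 1 = 1)
B(W, U) = 2 (B(W, U) = 2*1 = 2)
o(R) = R*(-5 + R)
F = 81531/2 (F = -2 + (2*(-5 + 2) - 1*(-81541))/2 = -2 + (2*(-3) + 81541)/2 = -2 + (-6 + 81541)/2 = -2 + (1/2)*81535 = -2 + 81535/2 = 81531/2 ≈ 40766.)
(-299569 - 270962)*(-318606 + F) = (-299569 - 270962)*(-318606 + 81531/2) = -570531*(-555681/2) = 317033236611/2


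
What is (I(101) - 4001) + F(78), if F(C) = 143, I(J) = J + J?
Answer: -3656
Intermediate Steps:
I(J) = 2*J
(I(101) - 4001) + F(78) = (2*101 - 4001) + 143 = (202 - 4001) + 143 = -3799 + 143 = -3656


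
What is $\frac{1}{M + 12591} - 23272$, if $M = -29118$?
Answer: $- \frac{384616345}{16527} \approx -23272.0$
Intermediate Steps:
$\frac{1}{M + 12591} - 23272 = \frac{1}{-29118 + 12591} - 23272 = \frac{1}{-16527} - 23272 = - \frac{1}{16527} - 23272 = - \frac{384616345}{16527}$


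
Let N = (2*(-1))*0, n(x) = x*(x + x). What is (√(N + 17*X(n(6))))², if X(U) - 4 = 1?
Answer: 85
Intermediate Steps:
n(x) = 2*x² (n(x) = x*(2*x) = 2*x²)
X(U) = 5 (X(U) = 4 + 1 = 5)
N = 0 (N = -2*0 = 0)
(√(N + 17*X(n(6))))² = (√(0 + 17*5))² = (√(0 + 85))² = (√85)² = 85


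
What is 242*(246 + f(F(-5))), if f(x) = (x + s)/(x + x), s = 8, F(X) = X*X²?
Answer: 7455657/125 ≈ 59645.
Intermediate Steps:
F(X) = X³
f(x) = (8 + x)/(2*x) (f(x) = (x + 8)/(x + x) = (8 + x)/((2*x)) = (8 + x)*(1/(2*x)) = (8 + x)/(2*x))
242*(246 + f(F(-5))) = 242*(246 + (8 + (-5)³)/(2*((-5)³))) = 242*(246 + (½)*(8 - 125)/(-125)) = 242*(246 + (½)*(-1/125)*(-117)) = 242*(246 + 117/250) = 242*(61617/250) = 7455657/125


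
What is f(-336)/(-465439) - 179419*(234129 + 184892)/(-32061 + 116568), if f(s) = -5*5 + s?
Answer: -34991857025370734/39332853573 ≈ -8.8963e+5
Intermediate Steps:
f(s) = -25 + s
f(-336)/(-465439) - 179419*(234129 + 184892)/(-32061 + 116568) = (-25 - 336)/(-465439) - 179419*(234129 + 184892)/(-32061 + 116568) = -361*(-1/465439) - 179419/(84507/419021) = 361/465439 - 179419/(84507*(1/419021)) = 361/465439 - 179419/84507/419021 = 361/465439 - 179419*419021/84507 = 361/465439 - 75180328799/84507 = -34991857025370734/39332853573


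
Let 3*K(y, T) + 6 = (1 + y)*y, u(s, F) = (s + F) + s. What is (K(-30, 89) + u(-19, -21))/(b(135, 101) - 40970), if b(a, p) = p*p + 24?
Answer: -229/30745 ≈ -0.0074484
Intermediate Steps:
u(s, F) = F + 2*s (u(s, F) = (F + s) + s = F + 2*s)
K(y, T) = -2 + y*(1 + y)/3 (K(y, T) = -2 + ((1 + y)*y)/3 = -2 + (y*(1 + y))/3 = -2 + y*(1 + y)/3)
b(a, p) = 24 + p² (b(a, p) = p² + 24 = 24 + p²)
(K(-30, 89) + u(-19, -21))/(b(135, 101) - 40970) = ((-2 + (⅓)*(-30) + (⅓)*(-30)²) + (-21 + 2*(-19)))/((24 + 101²) - 40970) = ((-2 - 10 + (⅓)*900) + (-21 - 38))/((24 + 10201) - 40970) = ((-2 - 10 + 300) - 59)/(10225 - 40970) = (288 - 59)/(-30745) = 229*(-1/30745) = -229/30745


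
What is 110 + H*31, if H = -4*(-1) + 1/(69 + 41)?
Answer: 25771/110 ≈ 234.28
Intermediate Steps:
H = 441/110 (H = 4 + 1/110 = 441/110 ≈ 4.0091)
110 + H*31 = 110 + (441/110)*31 = 110 + 13671/110 = 25771/110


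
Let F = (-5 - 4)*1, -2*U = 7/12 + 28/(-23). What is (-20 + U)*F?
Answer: 32595/184 ≈ 177.15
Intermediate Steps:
U = 175/552 (U = -(7/12 + 28/(-23))/2 = -(7*(1/12) + 28*(-1/23))/2 = -(7/12 - 28/23)/2 = -½*(-175/276) = 175/552 ≈ 0.31703)
F = -9 (F = -9*1 = -9)
(-20 + U)*F = (-20 + 175/552)*(-9) = -10865/552*(-9) = 32595/184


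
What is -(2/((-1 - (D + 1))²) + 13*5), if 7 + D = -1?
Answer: -1171/18 ≈ -65.056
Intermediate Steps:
D = -8 (D = -7 - 1 = -8)
-(2/((-1 - (D + 1))²) + 13*5) = -(2/((-1 - (-8 + 1))²) + 13*5) = -(2/((-1 - 1*(-7))²) + 65) = -(2/((-1 + 7)²) + 65) = -(2/(6²) + 65) = -(2/36 + 65) = -(2*(1/36) + 65) = -(1/18 + 65) = -1*1171/18 = -1171/18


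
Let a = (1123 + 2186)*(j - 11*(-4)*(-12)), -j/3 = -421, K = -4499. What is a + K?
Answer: 2427616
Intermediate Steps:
j = 1263 (j = -3*(-421) = 1263)
a = 2432115 (a = (1123 + 2186)*(1263 - 11*(-4)*(-12)) = 3309*(1263 + 44*(-12)) = 3309*(1263 - 528) = 3309*735 = 2432115)
a + K = 2432115 - 4499 = 2427616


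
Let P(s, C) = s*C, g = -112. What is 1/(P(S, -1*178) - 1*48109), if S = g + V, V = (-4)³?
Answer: -1/16781 ≈ -5.9591e-5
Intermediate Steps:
V = -64
S = -176 (S = -112 - 64 = -176)
P(s, C) = C*s
1/(P(S, -1*178) - 1*48109) = 1/(-1*178*(-176) - 1*48109) = 1/(-178*(-176) - 48109) = 1/(31328 - 48109) = 1/(-16781) = -1/16781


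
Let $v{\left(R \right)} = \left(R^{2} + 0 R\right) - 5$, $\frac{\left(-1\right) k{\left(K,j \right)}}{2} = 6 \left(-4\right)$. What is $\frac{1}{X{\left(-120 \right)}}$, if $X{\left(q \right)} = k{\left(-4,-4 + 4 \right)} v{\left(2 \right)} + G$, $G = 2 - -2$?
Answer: $- \frac{1}{44} \approx -0.022727$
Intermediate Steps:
$G = 4$ ($G = 2 + 2 = 4$)
$k{\left(K,j \right)} = 48$ ($k{\left(K,j \right)} = - 2 \cdot 6 \left(-4\right) = \left(-2\right) \left(-24\right) = 48$)
$v{\left(R \right)} = -5 + R^{2}$ ($v{\left(R \right)} = \left(R^{2} + 0\right) - 5 = R^{2} - 5 = -5 + R^{2}$)
$X{\left(q \right)} = -44$ ($X{\left(q \right)} = 48 \left(-5 + 2^{2}\right) + 4 = 48 \left(-5 + 4\right) + 4 = 48 \left(-1\right) + 4 = -48 + 4 = -44$)
$\frac{1}{X{\left(-120 \right)}} = \frac{1}{-44} = - \frac{1}{44}$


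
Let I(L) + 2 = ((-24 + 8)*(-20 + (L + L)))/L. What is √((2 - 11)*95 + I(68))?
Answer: I*√255561/17 ≈ 29.737*I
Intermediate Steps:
I(L) = -2 + (320 - 32*L)/L (I(L) = -2 + ((-24 + 8)*(-20 + (L + L)))/L = -2 + (-16*(-20 + 2*L))/L = -2 + (320 - 32*L)/L)
√((2 - 11)*95 + I(68)) = √((2 - 11)*95 + (-34 + 320/68)) = √(-9*95 + (-34 + 320*(1/68))) = √(-855 + (-34 + 80/17)) = √(-855 - 498/17) = √(-15033/17) = I*√255561/17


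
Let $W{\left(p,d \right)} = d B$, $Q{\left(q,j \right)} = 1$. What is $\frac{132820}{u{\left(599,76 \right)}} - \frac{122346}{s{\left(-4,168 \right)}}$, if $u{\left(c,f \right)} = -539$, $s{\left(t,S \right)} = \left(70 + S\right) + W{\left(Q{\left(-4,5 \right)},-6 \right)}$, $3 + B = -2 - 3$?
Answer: $- \frac{429467}{637} \approx -674.2$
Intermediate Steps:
$B = -8$ ($B = -3 - 5 = -8$)
$W{\left(p,d \right)} = - 8 d$ ($W{\left(p,d \right)} = d \left(-8\right) = - 8 d$)
$s{\left(t,S \right)} = 118 + S$ ($s{\left(t,S \right)} = \left(70 + S\right) - -48 = \left(70 + S\right) + 48 = 118 + S$)
$\frac{132820}{u{\left(599,76 \right)}} - \frac{122346}{s{\left(-4,168 \right)}} = \frac{132820}{-539} - \frac{122346}{118 + 168} = 132820 \left(- \frac{1}{539}\right) - \frac{122346}{286} = - \frac{132820}{539} - \frac{61173}{143} = - \frac{429467}{637}$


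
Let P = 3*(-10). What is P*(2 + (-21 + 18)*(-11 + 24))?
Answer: 1110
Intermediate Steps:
P = -30
P*(2 + (-21 + 18)*(-11 + 24)) = -30*(2 + (-21 + 18)*(-11 + 24)) = -30*(2 - 3*13) = -30*(2 - 39) = -30*(-37) = 1110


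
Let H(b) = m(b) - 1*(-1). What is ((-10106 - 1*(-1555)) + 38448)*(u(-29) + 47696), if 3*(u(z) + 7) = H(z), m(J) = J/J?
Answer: 4277333893/3 ≈ 1.4258e+9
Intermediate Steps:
m(J) = 1
H(b) = 2 (H(b) = 1 - 1*(-1) = 1 + 1 = 2)
u(z) = -19/3 (u(z) = -7 + (⅓)*2 = -7 + ⅔ = -19/3)
((-10106 - 1*(-1555)) + 38448)*(u(-29) + 47696) = ((-10106 - 1*(-1555)) + 38448)*(-19/3 + 47696) = ((-10106 + 1555) + 38448)*(143069/3) = (-8551 + 38448)*(143069/3) = 29897*(143069/3) = 4277333893/3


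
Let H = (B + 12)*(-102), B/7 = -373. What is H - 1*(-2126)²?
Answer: -4254778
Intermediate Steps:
B = -2611 (B = 7*(-373) = -2611)
H = 265098 (H = (-2611 + 12)*(-102) = -2599*(-102) = 265098)
H - 1*(-2126)² = 265098 - 1*(-2126)² = 265098 - 1*4519876 = 265098 - 4519876 = -4254778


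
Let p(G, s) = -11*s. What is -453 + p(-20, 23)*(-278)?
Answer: 69881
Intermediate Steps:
-453 + p(-20, 23)*(-278) = -453 - 11*23*(-278) = -453 - 253*(-278) = -453 + 70334 = 69881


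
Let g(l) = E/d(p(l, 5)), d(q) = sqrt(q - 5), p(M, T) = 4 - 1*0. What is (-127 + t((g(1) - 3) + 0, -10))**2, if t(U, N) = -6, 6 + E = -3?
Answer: 17689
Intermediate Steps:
E = -9 (E = -6 - 3 = -9)
p(M, T) = 4 (p(M, T) = 4 + 0 = 4)
d(q) = sqrt(-5 + q)
g(l) = 9*I (g(l) = -9/sqrt(-5 + 4) = -9*(-I) = -(-9)*I = 9*I)
(-127 + t((g(1) - 3) + 0, -10))**2 = (-127 - 6)**2 = (-133)**2 = 17689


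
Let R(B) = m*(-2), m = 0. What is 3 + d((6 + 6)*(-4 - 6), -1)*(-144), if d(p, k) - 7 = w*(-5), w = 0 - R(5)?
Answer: -1005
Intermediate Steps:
R(B) = 0 (R(B) = 0*(-2) = 0)
w = 0 (w = 0 - 1*0 = 0 + 0 = 0)
d(p, k) = 7 (d(p, k) = 7 + 0*(-5) = 7 + 0 = 7)
3 + d((6 + 6)*(-4 - 6), -1)*(-144) = 3 + 7*(-144) = 3 - 1008 = -1005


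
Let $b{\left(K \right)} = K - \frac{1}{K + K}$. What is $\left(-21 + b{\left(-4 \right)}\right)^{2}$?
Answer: $\frac{39601}{64} \approx 618.77$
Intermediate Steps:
$b{\left(K \right)} = K - \frac{1}{2 K}$
$\left(-21 + b{\left(-4 \right)}\right)^{2} = \left(-21 - \left(4 + \frac{1}{2 \left(-4\right)}\right)\right)^{2} = \left(-21 - \frac{31}{8}\right)^{2} = \left(- \frac{199}{8}\right)^{2} = \frac{39601}{64}$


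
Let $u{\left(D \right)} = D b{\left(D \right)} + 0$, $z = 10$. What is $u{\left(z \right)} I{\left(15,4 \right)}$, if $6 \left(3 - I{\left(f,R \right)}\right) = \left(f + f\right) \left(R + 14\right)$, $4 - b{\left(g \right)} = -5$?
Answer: $-7830$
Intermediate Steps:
$b{\left(g \right)} = 9$ ($b{\left(g \right)} = 4 - -5 = 4 + 5 = 9$)
$I{\left(f,R \right)} = 3 - \frac{f \left(14 + R\right)}{3}$ ($I{\left(f,R \right)} = 3 - \frac{\left(f + f\right) \left(R + 14\right)}{6} = 3 - \frac{2 f \left(14 + R\right)}{6} = 3 - \frac{f \left(14 + R\right)}{3}$)
$u{\left(D \right)} = 9 D$ ($u{\left(D \right)} = D 9 + 0 = 9 D + 0 = 9 D$)
$u{\left(z \right)} I{\left(15,4 \right)} = 9 \cdot 10 \left(3 - 70 - \frac{4}{3} \cdot 15\right) = 90 \left(3 - 70 - 20\right) = 90 \left(-87\right) = -7830$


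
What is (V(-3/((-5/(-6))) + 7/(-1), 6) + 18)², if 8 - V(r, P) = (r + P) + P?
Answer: 15129/25 ≈ 605.16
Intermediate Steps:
V(r, P) = 8 - r - 2*P (V(r, P) = 8 - ((r + P) + P) = 8 - ((P + r) + P) = 8 - (r + 2*P) = 8 + (-r - 2*P) = 8 - r - 2*P)
(V(-3/((-5/(-6))) + 7/(-1), 6) + 18)² = ((8 - (-3/((-5/(-6))) + 7/(-1)) - 2*6) + 18)² = ((8 - (-3/((-5*(-⅙))) + 7*(-1)) - 12) + 18)² = ((8 - (-3/⅚ - 7) - 12) + 18)² = ((8 - (-3*6/5 - 7) - 12) + 18)² = ((8 - (-18/5 - 7) - 12) + 18)² = ((8 - 1*(-53/5) - 12) + 18)² = ((8 + 53/5 - 12) + 18)² = (33/5 + 18)² = (123/5)² = 15129/25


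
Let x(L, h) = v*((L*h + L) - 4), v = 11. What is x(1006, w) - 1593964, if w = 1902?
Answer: 19464590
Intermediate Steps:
x(L, h) = -44 + 11*L + 11*L*h (x(L, h) = 11*((L*h + L) - 4) = 11*((L + L*h) - 4) = 11*(-4 + L + L*h) = -44 + 11*L + 11*L*h)
x(1006, w) - 1593964 = (-44 + 11*1006 + 11*1006*1902) - 1593964 = (-44 + 11066 + 21047532) - 1593964 = 21058554 - 1593964 = 19464590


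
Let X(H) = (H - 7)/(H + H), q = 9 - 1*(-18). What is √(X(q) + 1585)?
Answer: √128415/9 ≈ 39.817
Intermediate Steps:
q = 27 (q = 9 + 18 = 27)
X(H) = (-7 + H)/(2*H) (X(H) = (-7 + H)/((2*H)) = (-7 + H)*(1/(2*H)) = (-7 + H)/(2*H))
√(X(q) + 1585) = √((½)*(-7 + 27)/27 + 1585) = √((½)*(1/27)*20 + 1585) = √(10/27 + 1585) = √(42805/27) = √128415/9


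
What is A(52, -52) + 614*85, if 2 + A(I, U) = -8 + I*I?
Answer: 54884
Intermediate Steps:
A(I, U) = -10 + I² (A(I, U) = -2 + (-8 + I*I) = -2 + (-8 + I²) = -10 + I²)
A(52, -52) + 614*85 = (-10 + 52²) + 614*85 = (-10 + 2704) + 52190 = 2694 + 52190 = 54884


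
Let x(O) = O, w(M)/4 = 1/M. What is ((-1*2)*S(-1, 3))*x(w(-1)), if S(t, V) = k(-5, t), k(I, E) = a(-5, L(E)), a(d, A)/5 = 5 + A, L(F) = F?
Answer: 160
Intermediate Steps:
w(M) = 4/M
a(d, A) = 25 + 5*A (a(d, A) = 5*(5 + A) = 25 + 5*A)
k(I, E) = 25 + 5*E
S(t, V) = 25 + 5*t
((-1*2)*S(-1, 3))*x(w(-1)) = ((-1*2)*(25 + 5*(-1)))*(4/(-1)) = (-2*(25 - 5))*(4*(-1)) = -2*20*(-4) = -40*(-4) = 160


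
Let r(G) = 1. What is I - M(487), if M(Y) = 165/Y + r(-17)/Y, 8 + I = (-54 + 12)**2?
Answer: 855006/487 ≈ 1755.7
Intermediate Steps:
I = 1756 (I = -8 + (-54 + 12)**2 = -8 + (-42)**2 = -8 + 1764 = 1756)
M(Y) = 166/Y (M(Y) = 165/Y + 1/Y = 166/Y)
I - M(487) = 1756 - 166/487 = 855006/487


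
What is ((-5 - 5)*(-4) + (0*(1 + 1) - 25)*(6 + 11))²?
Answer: 148225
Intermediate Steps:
((-5 - 5)*(-4) + (0*(1 + 1) - 25)*(6 + 11))² = (-10*(-4) + (0*2 - 25)*17)² = (40 + (0 - 25)*17)² = (40 - 25*17)² = (40 - 425)² = (-385)² = 148225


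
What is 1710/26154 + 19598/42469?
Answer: 32510449/61707457 ≈ 0.52685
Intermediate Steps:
1710/26154 + 19598/42469 = 1710*(1/26154) + 19598*(1/42469) = 95/1453 + 19598/42469 = 32510449/61707457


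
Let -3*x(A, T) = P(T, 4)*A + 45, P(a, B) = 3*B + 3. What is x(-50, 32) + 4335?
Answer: 4570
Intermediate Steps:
P(a, B) = 3 + 3*B
x(A, T) = -15 - 5*A (x(A, T) = -((3 + 3*4)*A + 45)/3 = -((3 + 12)*A + 45)/3 = -(15*A + 45)/3 = -(45 + 15*A)/3 = -15 - 5*A)
x(-50, 32) + 4335 = (-15 - 5*(-50)) + 4335 = (-15 + 250) + 4335 = 235 + 4335 = 4570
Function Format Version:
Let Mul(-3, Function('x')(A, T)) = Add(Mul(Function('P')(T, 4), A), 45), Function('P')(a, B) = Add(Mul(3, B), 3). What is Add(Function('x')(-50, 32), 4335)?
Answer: 4570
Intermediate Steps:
Function('P')(a, B) = Add(3, Mul(3, B))
Function('x')(A, T) = Add(-15, Mul(-5, A)) (Function('x')(A, T) = Mul(Rational(-1, 3), Add(Mul(Add(3, Mul(3, 4)), A), 45)) = Mul(Rational(-1, 3), Add(Mul(Add(3, 12), A), 45)) = Mul(Rational(-1, 3), Add(Mul(15, A), 45)) = Mul(Rational(-1, 3), Add(45, Mul(15, A))) = Add(-15, Mul(-5, A)))
Add(Function('x')(-50, 32), 4335) = Add(Add(-15, Mul(-5, -50)), 4335) = Add(Add(-15, 250), 4335) = Add(235, 4335) = 4570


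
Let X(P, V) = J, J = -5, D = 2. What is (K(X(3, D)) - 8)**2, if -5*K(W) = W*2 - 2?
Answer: 784/25 ≈ 31.360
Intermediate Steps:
X(P, V) = -5
K(W) = 2/5 - 2*W/5 (K(W) = -(W*2 - 2)/5 = -(2*W - 2)/5 = -(-2 + 2*W)/5 = 2/5 - 2*W/5)
(K(X(3, D)) - 8)**2 = ((2/5 - 2/5*(-5)) - 8)**2 = ((2/5 + 2) - 8)**2 = (12/5 - 8)**2 = (-28/5)**2 = 784/25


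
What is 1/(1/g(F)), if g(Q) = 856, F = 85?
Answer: 856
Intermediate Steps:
1/(1/g(F)) = 1/(1/856) = 856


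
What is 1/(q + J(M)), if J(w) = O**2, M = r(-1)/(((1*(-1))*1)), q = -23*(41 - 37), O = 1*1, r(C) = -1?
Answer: -1/91 ≈ -0.010989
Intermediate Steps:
O = 1
q = -92 (q = -23*4 = -92)
M = 1 (M = -1/((1*(-1))*1) = -1/((-1*1)) = -1/(-1) = -1*(-1) = 1)
J(w) = 1 (J(w) = 1**2 = 1)
1/(q + J(M)) = 1/(-92 + 1) = 1/(-91) = -1/91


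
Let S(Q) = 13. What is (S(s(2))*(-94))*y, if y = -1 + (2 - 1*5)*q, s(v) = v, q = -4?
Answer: -13442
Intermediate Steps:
y = 11 (y = -1 + (2 - 1*5)*(-4) = -1 + (2 - 5)*(-4) = -1 - 3*(-4) = -1 + 12 = 11)
(S(s(2))*(-94))*y = (13*(-94))*11 = -1222*11 = -13442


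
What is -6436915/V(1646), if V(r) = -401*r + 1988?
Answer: 6436915/658058 ≈ 9.7817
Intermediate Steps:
V(r) = 1988 - 401*r
-6436915/V(1646) = -6436915/(1988 - 401*1646) = -6436915/(1988 - 660046) = -6436915/(-658058) = -6436915*(-1/658058) = 6436915/658058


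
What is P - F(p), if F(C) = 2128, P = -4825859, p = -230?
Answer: -4827987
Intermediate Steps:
P - F(p) = -4825859 - 1*2128 = -4825859 - 2128 = -4827987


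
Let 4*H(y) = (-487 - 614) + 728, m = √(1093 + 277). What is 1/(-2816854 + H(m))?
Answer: -4/11267789 ≈ -3.5499e-7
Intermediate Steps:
m = √1370 ≈ 37.013
H(y) = -373/4 (H(y) = ((-487 - 614) + 728)/4 = (-1101 + 728)/4 = (¼)*(-373) = -373/4)
1/(-2816854 + H(m)) = 1/(-2816854 - 373/4) = 1/(-11267789/4) = -4/11267789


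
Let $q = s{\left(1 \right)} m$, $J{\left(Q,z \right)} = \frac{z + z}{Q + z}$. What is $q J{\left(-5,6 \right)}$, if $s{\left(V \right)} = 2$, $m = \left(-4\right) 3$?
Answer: $-288$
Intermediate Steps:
$m = -12$
$J{\left(Q,z \right)} = \frac{2 z}{Q + z}$
$q = -24$ ($q = 2 \left(-12\right) = -24$)
$q J{\left(-5,6 \right)} = - 24 \cdot 2 \cdot 6 \frac{1}{-5 + 6} = - 24 \cdot 2 \cdot 6 \cdot 1^{-1} = - 24 \cdot 2 \cdot 6 \cdot 1 = \left(-24\right) 12 = -288$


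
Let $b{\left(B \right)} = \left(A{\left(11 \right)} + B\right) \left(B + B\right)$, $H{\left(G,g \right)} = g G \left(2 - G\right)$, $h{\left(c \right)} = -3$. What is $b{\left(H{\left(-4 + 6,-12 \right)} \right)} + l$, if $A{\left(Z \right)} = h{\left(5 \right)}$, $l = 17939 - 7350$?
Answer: $10589$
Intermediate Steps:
$l = 10589$ ($l = 17939 - 7350 = 10589$)
$A{\left(Z \right)} = -3$
$H{\left(G,g \right)} = G g \left(2 - G\right)$
$b{\left(B \right)} = 2 B \left(-3 + B\right)$ ($b{\left(B \right)} = \left(-3 + B\right) \left(B + B\right) = \left(-3 + B\right) 2 B = 2 B \left(-3 + B\right)$)
$b{\left(H{\left(-4 + 6,-12 \right)} \right)} + l = 2 \left(-4 + 6\right) \left(-12\right) \left(2 - \left(-4 + 6\right)\right) \left(-3 + \left(-4 + 6\right) \left(-12\right) \left(2 - \left(-4 + 6\right)\right)\right) + 10589 = 2 \cdot 2 \left(-12\right) \left(2 - 2\right) \left(-3 + 2 \left(-12\right) \left(2 - 2\right)\right) + 10589 = 2 \cdot 2 \left(-12\right) 0 \left(-3 + 2 \left(-12\right) 0\right) + 10589 = 2 \cdot 0 \left(-3 + 0\right) + 10589 = 2 \cdot 0 \left(-3\right) + 10589 = 0 + 10589 = 10589$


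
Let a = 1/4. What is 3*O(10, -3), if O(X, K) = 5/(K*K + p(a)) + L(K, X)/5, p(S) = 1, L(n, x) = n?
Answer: -3/10 ≈ -0.30000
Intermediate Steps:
a = ¼ ≈ 0.25000
O(X, K) = 5/(1 + K²) + K/5 (O(X, K) = 5/(K*K + 1) + K/5 = 5/(K² + 1) + K*(⅕) = 5/(1 + K²) + K/5)
3*O(10, -3) = 3*((25 - 3 + (-3)³)/(5*(1 + (-3)²))) = 3*((25 - 3 - 27)/(5*(1 + 9))) = 3*((⅕)*(-5)/10) = 3*((⅕)*(⅒)*(-5)) = 3*(-⅒) = -3/10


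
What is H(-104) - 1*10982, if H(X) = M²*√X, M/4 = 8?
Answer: -10982 + 2048*I*√26 ≈ -10982.0 + 10443.0*I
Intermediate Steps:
M = 32 (M = 4*8 = 32)
H(X) = 1024*√X (H(X) = 32²*√X = 1024*√X)
H(-104) - 1*10982 = 1024*√(-104) - 1*10982 = 1024*(2*I*√26) - 10982 = 2048*I*√26 - 10982 = -10982 + 2048*I*√26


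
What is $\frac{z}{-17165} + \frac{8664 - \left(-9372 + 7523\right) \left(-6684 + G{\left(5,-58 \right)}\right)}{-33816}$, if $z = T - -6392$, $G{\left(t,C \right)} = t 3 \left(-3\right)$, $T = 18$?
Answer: $\frac{14213339723}{38696776} \approx 367.3$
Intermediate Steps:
$G{\left(t,C \right)} = - 9 t$ ($G{\left(t,C \right)} = 3 t \left(-3\right) = - 9 t$)
$z = 6410$ ($z = 18 - -6392 = 18 + 6392 = 6410$)
$\frac{z}{-17165} + \frac{8664 - \left(-9372 + 7523\right) \left(-6684 + G{\left(5,-58 \right)}\right)}{-33816} = \frac{6410}{-17165} + \frac{8664 - \left(-9372 + 7523\right) \left(-6684 - 45\right)}{-33816} = 6410 \left(- \frac{1}{17165}\right) + \left(8664 - - 1849 \left(-6684 - 45\right)\right) \left(- \frac{1}{33816}\right) = - \frac{1282}{3433} + \left(8664 - \left(-1849\right) \left(-6729\right)\right) \left(- \frac{1}{33816}\right) = - \frac{1282}{3433} + \left(8664 - 12441921\right) \left(- \frac{1}{33816}\right) = - \frac{1282}{3433} - - \frac{4144419}{11272} = - \frac{1282}{3433} + \frac{4144419}{11272} = \frac{14213339723}{38696776}$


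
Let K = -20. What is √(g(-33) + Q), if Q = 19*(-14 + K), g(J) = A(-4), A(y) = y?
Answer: 5*I*√26 ≈ 25.495*I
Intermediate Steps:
g(J) = -4
Q = -646 (Q = 19*(-14 - 20) = 19*(-34) = -646)
√(g(-33) + Q) = √(-4 - 646) = √(-650) = 5*I*√26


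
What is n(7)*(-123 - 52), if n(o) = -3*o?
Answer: 3675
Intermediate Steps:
n(7)*(-123 - 52) = (-3*7)*(-123 - 52) = -21*(-175) = 3675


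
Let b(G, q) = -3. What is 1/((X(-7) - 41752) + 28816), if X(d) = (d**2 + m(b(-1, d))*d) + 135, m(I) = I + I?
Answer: -1/12710 ≈ -7.8678e-5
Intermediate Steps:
m(I) = 2*I
X(d) = 135 + d**2 - 6*d (X(d) = (d**2 + (2*(-3))*d) + 135 = (d**2 - 6*d) + 135 = 135 + d**2 - 6*d)
1/((X(-7) - 41752) + 28816) = 1/(((135 + (-7)**2 - 6*(-7)) - 41752) + 28816) = 1/(((135 + 49 + 42) - 41752) + 28816) = 1/((226 - 41752) + 28816) = 1/(-41526 + 28816) = 1/(-12710) = -1/12710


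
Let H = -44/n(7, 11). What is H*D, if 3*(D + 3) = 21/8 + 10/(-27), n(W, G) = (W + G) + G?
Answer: 16027/4698 ≈ 3.4115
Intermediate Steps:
n(W, G) = W + 2*G (n(W, G) = (G + W) + G = W + 2*G)
D = -1457/648 (D = -3 + (21/8 + 10/(-27))/3 = -3 + (21*(⅛) + 10*(-1/27))/3 = -3 + (21/8 - 10/27)/3 = -3 + (⅓)*(487/216) = -3 + 487/648 = -1457/648 ≈ -2.2485)
H = -44/29 (H = -44/(7 + 2*11) = -44/(7 + 22) = -44/29 ≈ -1.5172)
H*D = -44/29*(-1457/648) = 16027/4698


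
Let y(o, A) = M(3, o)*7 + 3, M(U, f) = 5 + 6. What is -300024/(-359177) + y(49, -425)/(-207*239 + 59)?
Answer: 7398325888/8874186139 ≈ 0.83369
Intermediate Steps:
M(U, f) = 11
y(o, A) = 80 (y(o, A) = 11*7 + 3 = 77 + 3 = 80)
-300024/(-359177) + y(49, -425)/(-207*239 + 59) = -300024/(-359177) + 80/(-207*239 + 59) = -300024*(-1/359177) + 80/(-49473 + 59) = 300024/359177 + 80/(-49414) = 300024/359177 + 80*(-1/49414) = 300024/359177 - 40/24707 = 7398325888/8874186139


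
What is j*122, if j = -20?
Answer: -2440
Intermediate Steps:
j*122 = -20*122 = -2440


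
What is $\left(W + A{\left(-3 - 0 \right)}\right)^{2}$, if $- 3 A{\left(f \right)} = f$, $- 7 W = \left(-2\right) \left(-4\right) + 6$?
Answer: $1$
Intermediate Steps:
$W = -2$ ($W = - \frac{\left(-2\right) \left(-4\right) + 6}{7} = - \frac{8 + 6}{7} = \left(- \frac{1}{7}\right) 14 = -2$)
$A{\left(f \right)} = - \frac{f}{3}$
$\left(W + A{\left(-3 - 0 \right)}\right)^{2} = \left(-2 - \frac{-3 - 0}{3}\right)^{2} = \left(-2 - \frac{-3 + 0}{3}\right)^{2} = \left(-2 - -1\right)^{2} = \left(-2 + 1\right)^{2} = \left(-1\right)^{2} = 1$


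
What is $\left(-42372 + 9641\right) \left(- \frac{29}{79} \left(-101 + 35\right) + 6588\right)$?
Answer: $- \frac{17097561546}{79} \approx -2.1642 \cdot 10^{8}$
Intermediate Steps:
$\left(-42372 + 9641\right) \left(- \frac{29}{79} \left(-101 + 35\right) + 6588\right) = - 32731 \left(\left(-29\right) \frac{1}{79} \left(-66\right) + 6588\right) = - 32731 \left(\left(- \frac{29}{79}\right) \left(-66\right) + 6588\right) = - 32731 \left(\frac{1914}{79} + 6588\right) = \left(-32731\right) \frac{522366}{79} = - \frac{17097561546}{79}$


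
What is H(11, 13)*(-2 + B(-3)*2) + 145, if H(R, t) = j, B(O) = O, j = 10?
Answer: 65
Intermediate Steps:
H(R, t) = 10
H(11, 13)*(-2 + B(-3)*2) + 145 = 10*(-2 - 3*2) + 145 = 10*(-2 - 6) + 145 = 10*(-8) + 145 = -80 + 145 = 65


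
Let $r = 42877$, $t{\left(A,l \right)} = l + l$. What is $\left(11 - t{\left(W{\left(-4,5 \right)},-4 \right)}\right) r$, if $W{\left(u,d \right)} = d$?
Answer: $814663$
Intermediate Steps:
$t{\left(A,l \right)} = 2 l$
$\left(11 - t{\left(W{\left(-4,5 \right)},-4 \right)}\right) r = \left(11 - 2 \left(-4\right)\right) 42877 = \left(11 - -8\right) 42877 = \left(11 + 8\right) 42877 = 19 \cdot 42877 = 814663$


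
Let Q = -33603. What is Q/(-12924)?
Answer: 11201/4308 ≈ 2.6000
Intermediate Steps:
Q/(-12924) = -33603/(-12924) = -33603*(-1/12924) = 11201/4308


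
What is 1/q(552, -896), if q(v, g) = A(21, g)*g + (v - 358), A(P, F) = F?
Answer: 1/803010 ≈ 1.2453e-6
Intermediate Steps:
q(v, g) = -358 + v + g**2 (q(v, g) = g*g + (v - 358) = g**2 + (-358 + v) = -358 + v + g**2)
1/q(552, -896) = 1/(-358 + 552 + (-896)**2) = 1/(-358 + 552 + 802816) = 1/803010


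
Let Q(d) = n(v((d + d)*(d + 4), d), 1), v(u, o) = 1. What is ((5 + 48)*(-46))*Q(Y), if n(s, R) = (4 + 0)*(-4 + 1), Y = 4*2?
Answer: 29256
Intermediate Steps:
Y = 8
n(s, R) = -12 (n(s, R) = 4*(-3) = -12)
Q(d) = -12
((5 + 48)*(-46))*Q(Y) = ((5 + 48)*(-46))*(-12) = (53*(-46))*(-12) = -2438*(-12) = 29256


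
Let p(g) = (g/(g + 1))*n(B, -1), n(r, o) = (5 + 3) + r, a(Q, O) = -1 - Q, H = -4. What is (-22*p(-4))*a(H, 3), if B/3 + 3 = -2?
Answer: 616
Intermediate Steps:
B = -15 (B = -9 + 3*(-2) = -9 - 6 = -15)
n(r, o) = 8 + r
p(g) = -7*g/(1 + g) (p(g) = (g/(g + 1))*(8 - 15) = (g/(1 + g))*(-7) = -7*g/(1 + g))
(-22*p(-4))*a(H, 3) = (-(-154)*(-4)/(1 - 4))*(-1 - 1*(-4)) = (-(-154)*(-4)/(-3))*(-1 + 4) = -(-154)*(-4)*(-1)/3*3 = -22*(-28/3)*3 = (616/3)*3 = 616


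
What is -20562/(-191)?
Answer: 20562/191 ≈ 107.65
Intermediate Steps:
-20562/(-191) = -20562*(-1)/191 = -138*(-149/191) = 20562/191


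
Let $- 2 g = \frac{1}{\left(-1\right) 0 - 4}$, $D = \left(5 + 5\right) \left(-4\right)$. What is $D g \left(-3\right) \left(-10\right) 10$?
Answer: $-1500$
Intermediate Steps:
$D = -40$ ($D = 10 \left(-4\right) = -40$)
$g = \frac{1}{8}$ ($g = - \frac{1}{2 \left(\left(-1\right) 0 - 4\right)} = - \frac{1}{2 \left(0 - 4\right)} = - \frac{1}{2 \left(-4\right)} = \left(- \frac{1}{2}\right) \left(- \frac{1}{4}\right) = \frac{1}{8} \approx 0.125$)
$D g \left(-3\right) \left(-10\right) 10 = \left(-40\right) \frac{1}{8} \left(-3\right) \left(-10\right) 10 = \left(-5\right) \left(-3\right) \left(-10\right) 10 = 15 \left(-10\right) 10 = \left(-150\right) 10 = -1500$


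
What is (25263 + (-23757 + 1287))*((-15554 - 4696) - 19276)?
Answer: -110396118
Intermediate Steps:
(25263 + (-23757 + 1287))*((-15554 - 4696) - 19276) = (25263 - 22470)*(-20250 - 19276) = 2793*(-39526) = -110396118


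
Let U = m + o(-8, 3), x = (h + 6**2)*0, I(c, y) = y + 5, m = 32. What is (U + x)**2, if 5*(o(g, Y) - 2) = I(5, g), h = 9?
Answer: 27889/25 ≈ 1115.6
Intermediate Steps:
I(c, y) = 5 + y
o(g, Y) = 3 + g/5 (o(g, Y) = 2 + (5 + g)/5 = 2 + (1 + g/5) = 3 + g/5)
x = 0 (x = (9 + 6**2)*0 = (9 + 36)*0 = 45*0 = 0)
U = 167/5 (U = 32 + (3 + (1/5)*(-8)) = 32 + (3 - 8/5) = 32 + 7/5 = 167/5 ≈ 33.400)
(U + x)**2 = (167/5 + 0)**2 = (167/5)**2 = 27889/25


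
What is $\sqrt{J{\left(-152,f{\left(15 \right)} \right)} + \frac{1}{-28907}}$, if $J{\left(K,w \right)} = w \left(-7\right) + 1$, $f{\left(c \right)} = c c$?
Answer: $\frac{i \sqrt{1315257486433}}{28907} \approx 39.674 i$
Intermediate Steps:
$f{\left(c \right)} = c^{2}$
$J{\left(K,w \right)} = 1 - 7 w$ ($J{\left(K,w \right)} = - 7 w + 1 = 1 - 7 w$)
$\sqrt{J{\left(-152,f{\left(15 \right)} \right)} + \frac{1}{-28907}} = \sqrt{\left(1 - 7 \cdot 15^{2}\right) + \frac{1}{-28907}} = \sqrt{\left(1 - 1575\right) - \frac{1}{28907}} = \sqrt{-1574 - \frac{1}{28907}} = \sqrt{- \frac{45499619}{28907}} = \frac{i \sqrt{1315257486433}}{28907}$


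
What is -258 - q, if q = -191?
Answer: -67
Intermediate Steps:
-258 - q = -258 - 1*(-191) = -258 + 191 = -67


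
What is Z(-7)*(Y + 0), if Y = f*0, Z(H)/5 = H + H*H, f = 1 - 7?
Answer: 0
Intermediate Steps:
f = -6
Z(H) = 5*H + 5*H² (Z(H) = 5*(H + H*H) = 5*(H + H²) = 5*H + 5*H²)
Y = 0 (Y = -6*0 = 0)
Z(-7)*(Y + 0) = (5*(-7)*(1 - 7))*(0 + 0) = (5*(-7)*(-6))*0 = 210*0 = 0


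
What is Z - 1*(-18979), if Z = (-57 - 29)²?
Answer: 26375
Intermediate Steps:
Z = 7396 (Z = (-86)² = 7396)
Z - 1*(-18979) = 7396 - 1*(-18979) = 7396 + 18979 = 26375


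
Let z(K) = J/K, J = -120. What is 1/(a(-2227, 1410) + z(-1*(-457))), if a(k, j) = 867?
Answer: 457/396099 ≈ 0.0011538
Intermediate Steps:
z(K) = -120/K
1/(a(-2227, 1410) + z(-1*(-457))) = 1/(867 - 120/((-1*(-457)))) = 1/(867 - 120/457) = 1/(396099/457) = 457/396099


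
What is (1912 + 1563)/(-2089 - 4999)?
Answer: -3475/7088 ≈ -0.49027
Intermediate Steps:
(1912 + 1563)/(-2089 - 4999) = 3475/(-7088) = 3475*(-1/7088) = -3475/7088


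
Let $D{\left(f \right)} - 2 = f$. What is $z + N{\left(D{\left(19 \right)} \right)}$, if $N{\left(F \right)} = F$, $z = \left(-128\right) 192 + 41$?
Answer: $-24514$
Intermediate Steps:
$D{\left(f \right)} = 2 + f$
$z = -24535$ ($z = -24576 + 41 = -24535$)
$z + N{\left(D{\left(19 \right)} \right)} = -24535 + \left(2 + 19\right) = -24535 + 21 = -24514$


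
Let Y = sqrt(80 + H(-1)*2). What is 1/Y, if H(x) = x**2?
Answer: sqrt(82)/82 ≈ 0.11043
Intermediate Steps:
Y = sqrt(82) (Y = sqrt(80 + (-1)**2*2) = sqrt(80 + 1*2) = sqrt(80 + 2) = sqrt(82) ≈ 9.0554)
1/Y = 1/(sqrt(82)) = sqrt(82)/82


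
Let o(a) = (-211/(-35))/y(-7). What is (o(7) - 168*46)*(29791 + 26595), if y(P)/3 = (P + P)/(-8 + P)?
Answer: -21345850669/49 ≈ -4.3563e+8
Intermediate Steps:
y(P) = 6*P/(-8 + P) (y(P) = 3*((P + P)/(-8 + P)) = 3*((2*P)/(-8 + P)) = 3*(2*P/(-8 + P)) = 6*P/(-8 + P))
o(a) = 211/98 (o(a) = (-211/(-35))/((6*(-7)/(-8 - 7))) = (-211*(-1/35))/((6*(-7)/(-15))) = 211/(35*((6*(-7)*(-1/15)))) = 211/(35*(14/5)) = (211/35)*(5/14) = 211/98)
(o(7) - 168*46)*(29791 + 26595) = (211/98 - 168*46)*(29791 + 26595) = (211/98 - 7728)*56386 = -757133/98*56386 = -21345850669/49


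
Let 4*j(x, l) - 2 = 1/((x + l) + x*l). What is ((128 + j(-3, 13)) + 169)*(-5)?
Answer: -172545/116 ≈ -1487.5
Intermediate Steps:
j(x, l) = ½ + 1/(4*(l + x + l*x)) (j(x, l) = ½ + 1/(4*((x + l) + x*l)) = ½ + 1/(4*((l + x) + l*x)) = ½ + 1/(4*(l + x + l*x)))
((128 + j(-3, 13)) + 169)*(-5) = ((128 + (¼ + (½)*13 + (½)*(-3) + (½)*13*(-3))/(13 - 3 + 13*(-3))) + 169)*(-5) = ((128 + (¼ + 13/2 - 3/2 - 39/2)/(13 - 3 - 39)) + 169)*(-5) = ((128 - 57/4/(-29)) + 169)*(-5) = ((128 - 1/29*(-57/4)) + 169)*(-5) = ((128 + 57/116) + 169)*(-5) = (14905/116 + 169)*(-5) = (34509/116)*(-5) = -172545/116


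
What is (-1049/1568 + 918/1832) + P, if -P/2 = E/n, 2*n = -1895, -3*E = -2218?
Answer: 2842921079/2041324320 ≈ 1.3927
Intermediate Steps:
E = 2218/3 (E = -⅓*(-2218) = 2218/3 ≈ 739.33)
n = -1895/2 (n = (½)*(-1895) = -1895/2 ≈ -947.50)
P = 8872/5685 (P = -4436/(3*(-1895/2)) = -4436*(-2)/(3*1895) = -2*(-4436/5685) = 8872/5685 ≈ 1.5606)
(-1049/1568 + 918/1832) + P = (-1049/1568 + 918/1832) + 8872/5685 = (-1049*1/1568 + 918*(1/1832)) + 8872/5685 = (-1049/1568 + 459/916) + 8872/5685 = -60293/359072 + 8872/5685 = 2842921079/2041324320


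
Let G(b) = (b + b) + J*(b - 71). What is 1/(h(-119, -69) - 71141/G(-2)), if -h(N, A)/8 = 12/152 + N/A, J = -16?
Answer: -508668/38428025 ≈ -0.013237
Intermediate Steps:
G(b) = 1136 - 14*b (G(b) = (b + b) - 16*(b - 71) = 2*b - 16*(-71 + b) = 2*b + (1136 - 16*b) = 1136 - 14*b)
h(N, A) = -12/19 - 8*N/A (h(N, A) = -8*(12/152 + N/A) = -8*(12*(1/152) + N/A) = -8*(3/38 + N/A) = -12/19 - 8*N/A)
1/(h(-119, -69) - 71141/G(-2)) = 1/((-12/19 - 8*(-119)/(-69)) - 71141/(1136 - 14*(-2))) = 1/((-12/19 - 8*(-119)*(-1/69)) - 71141/(1136 + 28)) = 1/((-12/19 - 952/69) - 71141/1164) = 1/(-18916/1311 - 71141*1/1164) = 1/(-18916/1311 - 71141/1164) = 1/(-38428025/508668) = -508668/38428025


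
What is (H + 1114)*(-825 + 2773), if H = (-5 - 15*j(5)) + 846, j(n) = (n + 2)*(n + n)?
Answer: 1762940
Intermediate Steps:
j(n) = 2*n*(2 + n) (j(n) = (2 + n)*(2*n) = 2*n*(2 + n))
H = -209 (H = (-5 - 30*5*(2 + 5)) + 846 = (-5 - 30*5*7) + 846 = (-5 - 15*70) + 846 = (-5 - 1050) + 846 = -1055 + 846 = -209)
(H + 1114)*(-825 + 2773) = (-209 + 1114)*(-825 + 2773) = 905*1948 = 1762940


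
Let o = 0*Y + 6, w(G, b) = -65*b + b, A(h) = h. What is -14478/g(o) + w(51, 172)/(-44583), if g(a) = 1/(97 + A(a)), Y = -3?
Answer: -66483674414/44583 ≈ -1.4912e+6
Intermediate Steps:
w(G, b) = -64*b
o = 6 (o = 0*(-3) + 6 = 0 + 6 = 6)
g(a) = 1/(97 + a)
-14478/g(o) + w(51, 172)/(-44583) = -14478/(1/(97 + 6)) - 64*172/(-44583) = -14478/(1/103) - 11008*(-1/44583) = -14478/1/103 + 11008/44583 = -14478*103 + 11008/44583 = -1491234 + 11008/44583 = -66483674414/44583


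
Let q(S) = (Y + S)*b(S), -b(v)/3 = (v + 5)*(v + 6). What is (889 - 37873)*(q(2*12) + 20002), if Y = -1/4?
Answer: 1552791732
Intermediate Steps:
b(v) = -3*(5 + v)*(6 + v) (b(v) = -3*(v + 5)*(v + 6) = -3*(5 + v)*(6 + v))
Y = -¼ (Y = -1*¼ = -¼ ≈ -0.25000)
q(S) = (-¼ + S)*(-90 - 33*S - 3*S²)
(889 - 37873)*(q(2*12) + 20002) = (889 - 37873)*((45/2 - 3*(2*12)³ - 327*12/2 - 129*(2*12)²/4) + 20002) = -36984*((45/2 - 3*24³ - 327/4*24 - 129/4*24²) + 20002) = -36984*((45/2 - 3*13824 - 1962 - 129/4*576) + 20002) = -36984*((45/2 - 41472 - 1962 - 18576) + 20002) = -36984*(-123975/2 + 20002) = -36984*(-83971/2) = 1552791732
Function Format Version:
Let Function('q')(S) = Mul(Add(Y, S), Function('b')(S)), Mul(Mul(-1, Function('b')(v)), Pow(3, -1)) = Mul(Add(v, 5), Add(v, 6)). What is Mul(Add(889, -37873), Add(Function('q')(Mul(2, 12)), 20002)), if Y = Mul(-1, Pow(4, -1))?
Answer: 1552791732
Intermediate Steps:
Function('b')(v) = Mul(-3, Add(5, v), Add(6, v)) (Function('b')(v) = Mul(-3, Mul(Add(v, 5), Add(v, 6))) = Mul(-3, Mul(Add(5, v), Add(6, v))) = Mul(-3, Add(5, v), Add(6, v)))
Y = Rational(-1, 4) (Y = Mul(-1, Rational(1, 4)) = Rational(-1, 4) ≈ -0.25000)
Function('q')(S) = Mul(Add(Rational(-1, 4), S), Add(-90, Mul(-33, S), Mul(-3, Pow(S, 2))))
Mul(Add(889, -37873), Add(Function('q')(Mul(2, 12)), 20002)) = Mul(Add(889, -37873), Add(Add(Rational(45, 2), Mul(-3, Pow(Mul(2, 12), 3)), Mul(Rational(-327, 4), Mul(2, 12)), Mul(Rational(-129, 4), Pow(Mul(2, 12), 2))), 20002)) = Mul(-36984, Add(Add(Rational(45, 2), Mul(-3, Pow(24, 3)), Mul(Rational(-327, 4), 24), Mul(Rational(-129, 4), Pow(24, 2))), 20002)) = Mul(-36984, Add(Add(Rational(45, 2), Mul(-3, 13824), -1962, Mul(Rational(-129, 4), 576)), 20002)) = Mul(-36984, Add(Add(Rational(45, 2), -41472, -1962, -18576), 20002)) = Mul(-36984, Add(Rational(-123975, 2), 20002)) = Mul(-36984, Rational(-83971, 2)) = 1552791732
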